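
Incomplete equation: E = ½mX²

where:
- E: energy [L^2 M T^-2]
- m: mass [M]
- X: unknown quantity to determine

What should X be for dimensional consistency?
X = v (velocity), dimensions [L T^-1]

E has dimensions [L^2 M T^-2]; the rest of the RHS (½m) has dimensions [M].
So X² must have dimensions [L^2 T^-2], i.e. X has dimensions [L T^-1] — X = v (velocity).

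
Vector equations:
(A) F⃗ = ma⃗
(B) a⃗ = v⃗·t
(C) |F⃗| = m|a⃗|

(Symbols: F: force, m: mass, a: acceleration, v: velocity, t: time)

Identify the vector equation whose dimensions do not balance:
(B) a⃗ = v⃗·t

(A) F⃗ = ma⃗: LHS [L M T^-2], RHS [L M T^-2] ✓ — Force and acceleration are vectors, mass is a scalar
(B) a⃗ = v⃗·t: LHS [L T^-2], RHS [L] ✗ — acceleration is velocity per time; should be v⃗/t
(C) |F⃗| = m|a⃗|: LHS [L M T^-2], RHS [L M T^-2] ✓ — magnitudes of vectors are scalars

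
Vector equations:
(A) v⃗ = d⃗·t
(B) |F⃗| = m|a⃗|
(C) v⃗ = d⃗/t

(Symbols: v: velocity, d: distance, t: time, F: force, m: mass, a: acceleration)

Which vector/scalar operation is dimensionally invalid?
(A) v⃗ = d⃗·t

(A) v⃗ = d⃗·t: LHS [L T^-1], RHS [L T] ✗ — velocity is displacement per time; should be d⃗/t
(B) |F⃗| = m|a⃗|: LHS [L M T^-2], RHS [L M T^-2] ✓ — magnitudes of vectors are scalars
(C) v⃗ = d⃗/t: LHS [L T^-1], RHS [L T^-1] ✓ — displacement (vector) divided by time (scalar)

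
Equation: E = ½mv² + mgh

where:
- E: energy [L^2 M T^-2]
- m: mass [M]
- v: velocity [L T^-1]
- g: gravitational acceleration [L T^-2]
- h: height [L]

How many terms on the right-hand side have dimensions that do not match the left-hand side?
0

LHS E: [L^2 M T^-2]
- ½mv²: [L^2 M T^-2] ✓
- mgh: [L^2 M T^-2] ✓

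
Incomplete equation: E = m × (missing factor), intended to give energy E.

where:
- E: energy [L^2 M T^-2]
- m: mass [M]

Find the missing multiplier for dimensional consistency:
v² (velocity squared), dimensions [L^2 T^-2]

E has dimensions [L^2 M T^-2] and m has dimensions [M].
The missing factor must have dimensions [L^2 M T^-2] / [M] = [L^2 T^-2], i.e. velocity squared (v²).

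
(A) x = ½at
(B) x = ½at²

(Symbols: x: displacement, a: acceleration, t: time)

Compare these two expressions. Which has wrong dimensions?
(A)

(A) x = ½at: LHS [L], RHS [L T^-1] ✗
(B) x = ½at²: LHS [L], RHS [L] ✓

Expression (A) x = ½at is dimensionally incorrect.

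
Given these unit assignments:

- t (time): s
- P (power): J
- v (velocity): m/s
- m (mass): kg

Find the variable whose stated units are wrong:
P

The variable P (power) should have units W, not J.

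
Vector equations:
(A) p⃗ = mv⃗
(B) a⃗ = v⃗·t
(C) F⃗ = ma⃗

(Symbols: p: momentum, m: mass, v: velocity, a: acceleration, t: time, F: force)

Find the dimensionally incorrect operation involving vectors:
(B) a⃗ = v⃗·t

(A) p⃗ = mv⃗: LHS [L M T^-1], RHS [L M T^-1] ✓ — mass (scalar) times velocity (vector)
(B) a⃗ = v⃗·t: LHS [L T^-2], RHS [L] ✗ — acceleration is velocity per time; should be v⃗/t
(C) F⃗ = ma⃗: LHS [L M T^-2], RHS [L M T^-2] ✓ — Force and acceleration are vectors, mass is a scalar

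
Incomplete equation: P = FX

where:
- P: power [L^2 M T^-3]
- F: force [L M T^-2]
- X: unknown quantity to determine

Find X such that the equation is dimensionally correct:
X = v (velocity), dimensions [L T^-1]

P has dimensions [L^2 M T^-3]; the rest of the RHS (F) has dimensions [L M T^-2].
So X must have dimensions [L T^-1] — X = v (velocity).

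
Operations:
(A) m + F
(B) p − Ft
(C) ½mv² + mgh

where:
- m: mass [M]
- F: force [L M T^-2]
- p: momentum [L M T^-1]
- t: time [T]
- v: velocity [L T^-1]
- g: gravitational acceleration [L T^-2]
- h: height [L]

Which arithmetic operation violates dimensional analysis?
(A) m + F

(A) m + F: m [M] and F [L M T^-2] — different dimensions cannot be added/subtracted ✗
(B) p − Ft: p [L M T^-1] and Ft [L M T^-1] — same dimensions ✓
(C) ½mv² + mgh: ½mv² [L^2 M T^-2] and mgh [L^2 M T^-2] — same dimensions ✓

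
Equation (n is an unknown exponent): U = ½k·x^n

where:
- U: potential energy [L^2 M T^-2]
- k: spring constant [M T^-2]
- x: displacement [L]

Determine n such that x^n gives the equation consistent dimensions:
n = 2

U has dimensions [L^2 M T^-2]; x has dimensions [L].
The rest of the RHS has dimensions [M T^-2], so x^n must supply [L^2].
With n = 2: ½k·x^2 has dimensions [L^2 M T^-2], matching the LHS ✓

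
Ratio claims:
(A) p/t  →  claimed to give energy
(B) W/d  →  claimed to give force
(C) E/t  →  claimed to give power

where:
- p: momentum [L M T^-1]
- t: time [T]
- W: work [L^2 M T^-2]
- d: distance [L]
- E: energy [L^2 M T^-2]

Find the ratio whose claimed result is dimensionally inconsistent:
(A) p/t does not give energy

(A) p/t: [L M T^-2] ≠ energy [L^2 M T^-2] ✗
(B) W/d: [L M T^-2] = force [L M T^-2] ✓
(C) E/t: [L^2 M T^-3] = power [L^2 M T^-3] ✓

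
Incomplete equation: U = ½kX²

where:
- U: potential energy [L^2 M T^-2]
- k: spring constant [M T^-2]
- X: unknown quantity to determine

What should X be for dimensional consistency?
X = x (displacement), dimensions [L]

U has dimensions [L^2 M T^-2]; the rest of the RHS (½k) has dimensions [M T^-2].
So X² must have dimensions [L^2], i.e. X has dimensions [L] — X = x (displacement).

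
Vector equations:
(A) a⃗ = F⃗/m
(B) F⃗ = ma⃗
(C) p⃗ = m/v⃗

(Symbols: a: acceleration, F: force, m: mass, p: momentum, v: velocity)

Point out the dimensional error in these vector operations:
(C) p⃗ = m/v⃗

(A) a⃗ = F⃗/m: LHS [L T^-2], RHS [L T^-2] ✓ — force (vector) divided by mass (scalar)
(B) F⃗ = ma⃗: LHS [L M T^-2], RHS [L M T^-2] ✓ — Force and acceleration are vectors, mass is a scalar
(C) p⃗ = m/v⃗: LHS [L M T^-1], RHS [L^-1 M T] ✗ — momentum is mass times velocity; should be mv⃗ (and division by a vector is undefined)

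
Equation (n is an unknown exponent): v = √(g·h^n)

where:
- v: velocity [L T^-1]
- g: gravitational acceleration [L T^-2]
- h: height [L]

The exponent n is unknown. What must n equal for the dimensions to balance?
n = 1

v has dimensions [L T^-1]; h has dimensions [L].
With n = 1: √(g·h^1) has dimensions [L T^-1], matching the LHS ✓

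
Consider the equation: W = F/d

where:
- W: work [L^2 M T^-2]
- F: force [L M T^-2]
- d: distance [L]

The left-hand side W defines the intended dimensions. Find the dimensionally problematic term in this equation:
The right-hand side term F/d

W has dimensions [L^2 M T^-2], but F/d has dimensions [M T^-2], so the term F/d is dimensionally wrong for W.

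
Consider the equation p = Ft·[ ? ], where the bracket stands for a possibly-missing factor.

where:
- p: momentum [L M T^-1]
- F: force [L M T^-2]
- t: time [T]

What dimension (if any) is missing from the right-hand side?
Nothing is missing — the bracketed factor must be dimensionless.

p has dimensions [L M T^-1] and Ft already has dimensions [L M T^-1], so p = Ft is dimensionally complete.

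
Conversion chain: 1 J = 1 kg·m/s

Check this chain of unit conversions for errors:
The chain is incorrect (it contains an error).

Incorrect: Joule is kg·m²/s², not kg·m/s (that is momentum)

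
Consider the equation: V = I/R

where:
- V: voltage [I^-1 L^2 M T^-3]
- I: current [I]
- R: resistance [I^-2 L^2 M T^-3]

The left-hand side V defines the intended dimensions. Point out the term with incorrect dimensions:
The right-hand side term I/R

V has dimensions [I^-1 L^2 M T^-3], but I/R has dimensions [I^3 L^-2 M^-1 T^3], so the term I/R is dimensionally wrong for V.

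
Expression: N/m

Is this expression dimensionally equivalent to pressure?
No

The expression N/m has dimensions [M T^-2], but pressure has dimensions [L^-1 M T^-2].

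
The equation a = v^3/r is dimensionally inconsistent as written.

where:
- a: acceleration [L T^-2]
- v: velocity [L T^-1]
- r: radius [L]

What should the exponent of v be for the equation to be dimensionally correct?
The exponent of v should be 2: a = v^2/r

The LHS a has dimensions [L T^-2]; v has dimensions [L T^-1].
As written, the RHS v^3/r (exponent 3 on v) has dimensions [L^2 T^-3], which does not match.
With exponent 2, the RHS v^2/r has dimensions [L T^-2], matching the LHS.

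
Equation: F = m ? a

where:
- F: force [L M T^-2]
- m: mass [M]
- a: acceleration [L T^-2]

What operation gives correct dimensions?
multiplication (×): F = m × a

F [L M T^-2]; m [M]; a [L T^-2].
m × a → [L M T^-2] ✓
m ÷ a → [L^-1 M T^2] ✗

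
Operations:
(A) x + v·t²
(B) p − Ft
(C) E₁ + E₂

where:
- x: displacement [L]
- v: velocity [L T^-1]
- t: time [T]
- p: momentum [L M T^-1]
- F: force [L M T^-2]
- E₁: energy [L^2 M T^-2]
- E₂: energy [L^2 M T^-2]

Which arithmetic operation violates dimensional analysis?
(A) x + v·t²

(A) x + v·t²: x [L] and v·t² [L T] — different dimensions cannot be added/subtracted ✗
(B) p − Ft: p [L M T^-1] and Ft [L M T^-1] — same dimensions ✓
(C) E₁ + E₂: E₁ [L^2 M T^-2] and E₂ [L^2 M T^-2] — same dimensions ✓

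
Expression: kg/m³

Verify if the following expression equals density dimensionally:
Yes

The expression kg/m³ has dimensions [L^-3 M], which is exactly density [L^-3 M].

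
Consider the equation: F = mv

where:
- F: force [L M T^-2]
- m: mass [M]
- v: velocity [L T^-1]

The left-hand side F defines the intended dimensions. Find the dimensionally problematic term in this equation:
The right-hand side term mv

F has dimensions [L M T^-2], but mv has dimensions [L M T^-1], so the term mv is dimensionally wrong for F.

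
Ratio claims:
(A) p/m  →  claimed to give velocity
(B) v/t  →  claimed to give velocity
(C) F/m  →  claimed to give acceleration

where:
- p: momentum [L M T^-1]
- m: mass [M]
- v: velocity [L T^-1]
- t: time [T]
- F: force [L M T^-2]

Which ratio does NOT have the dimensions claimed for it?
(B) v/t does not give velocity

(A) p/m: [L T^-1] = velocity [L T^-1] ✓
(B) v/t: [L T^-2] ≠ velocity [L T^-1] ✗
(C) F/m: [L T^-2] = acceleration [L T^-2] ✓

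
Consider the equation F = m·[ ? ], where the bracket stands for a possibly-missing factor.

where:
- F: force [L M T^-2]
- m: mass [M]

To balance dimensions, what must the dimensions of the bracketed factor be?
[L T^-2] — acceleration (e.g. a)

F has dimensions [L M T^-2]; m has dimensions [M].
The bracketed factor must supply [L M T^-2] / [M] = [L T^-2].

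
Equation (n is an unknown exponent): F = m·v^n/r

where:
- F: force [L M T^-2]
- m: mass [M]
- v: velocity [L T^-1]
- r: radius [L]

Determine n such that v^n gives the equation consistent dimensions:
n = 2

F has dimensions [L M T^-2]; v has dimensions [L T^-1].
The rest of the RHS has dimensions [L^-1 M], so v^n must supply [L^2 T^-2].
With n = 2: m·v^2/r has dimensions [L M T^-2], matching the LHS ✓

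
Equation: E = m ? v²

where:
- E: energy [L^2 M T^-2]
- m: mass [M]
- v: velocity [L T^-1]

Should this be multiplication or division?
multiplication (×): E = m × v²

E [L^2 M T^-2]; m [M]; v² [L^2 T^-2].
m × v² → [L^2 M T^-2] ✓
m ÷ v² → [L^-2 M T^2] ✗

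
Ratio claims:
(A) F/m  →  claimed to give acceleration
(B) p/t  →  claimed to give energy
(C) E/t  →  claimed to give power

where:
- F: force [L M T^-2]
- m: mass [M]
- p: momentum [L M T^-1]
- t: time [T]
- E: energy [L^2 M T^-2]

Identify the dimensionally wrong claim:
(B) p/t does not give energy

(A) F/m: [L T^-2] = acceleration [L T^-2] ✓
(B) p/t: [L M T^-2] ≠ energy [L^2 M T^-2] ✗
(C) E/t: [L^2 M T^-3] = power [L^2 M T^-3] ✓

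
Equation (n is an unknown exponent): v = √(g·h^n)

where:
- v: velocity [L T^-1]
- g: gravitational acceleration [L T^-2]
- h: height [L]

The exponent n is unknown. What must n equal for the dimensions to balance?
n = 1

v has dimensions [L T^-1]; h has dimensions [L].
With n = 1: √(g·h^1) has dimensions [L T^-1], matching the LHS ✓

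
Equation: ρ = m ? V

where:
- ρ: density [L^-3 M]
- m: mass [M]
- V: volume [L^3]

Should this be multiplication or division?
division (÷): ρ = m ÷ V

ρ [L^-3 M]; m [M]; V [L^3].
m × V → [L^3 M] ✗
m ÷ V → [L^-3 M] ✓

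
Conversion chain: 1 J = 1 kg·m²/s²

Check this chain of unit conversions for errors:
The chain is correct (no errors).

Correct: Joule is defined as kg·m²/s²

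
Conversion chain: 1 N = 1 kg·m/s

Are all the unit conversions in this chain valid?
The chain is incorrect (it contains an error).

Incorrect: Newton is kg·m/s², not kg·m/s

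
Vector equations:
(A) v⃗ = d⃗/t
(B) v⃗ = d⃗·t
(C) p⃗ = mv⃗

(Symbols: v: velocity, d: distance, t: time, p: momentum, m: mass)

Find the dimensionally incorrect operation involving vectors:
(B) v⃗ = d⃗·t

(A) v⃗ = d⃗/t: LHS [L T^-1], RHS [L T^-1] ✓ — displacement (vector) divided by time (scalar)
(B) v⃗ = d⃗·t: LHS [L T^-1], RHS [L T] ✗ — velocity is displacement per time; should be d⃗/t
(C) p⃗ = mv⃗: LHS [L M T^-1], RHS [L M T^-1] ✓ — mass (scalar) times velocity (vector)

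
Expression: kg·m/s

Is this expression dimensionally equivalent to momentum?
Yes

The expression kg·m/s has dimensions [L M T^-1], which is exactly momentum [L M T^-1].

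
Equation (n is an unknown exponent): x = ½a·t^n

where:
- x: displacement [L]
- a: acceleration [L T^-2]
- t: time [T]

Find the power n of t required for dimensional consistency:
n = 2

x has dimensions [L]; t has dimensions [T].
The rest of the RHS has dimensions [L T^-2], so t^n must supply [T^2].
With n = 2: ½a·t^2 has dimensions [L], matching the LHS ✓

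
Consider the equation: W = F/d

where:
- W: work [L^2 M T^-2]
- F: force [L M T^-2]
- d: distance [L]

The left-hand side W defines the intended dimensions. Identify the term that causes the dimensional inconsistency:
The right-hand side term F/d

W has dimensions [L^2 M T^-2], but F/d has dimensions [M T^-2], so the term F/d is dimensionally wrong for W.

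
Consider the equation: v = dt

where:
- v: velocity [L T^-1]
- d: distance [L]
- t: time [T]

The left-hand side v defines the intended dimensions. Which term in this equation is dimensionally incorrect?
The right-hand side term dt

v has dimensions [L T^-1], but dt has dimensions [L T], so the term dt is dimensionally wrong for v.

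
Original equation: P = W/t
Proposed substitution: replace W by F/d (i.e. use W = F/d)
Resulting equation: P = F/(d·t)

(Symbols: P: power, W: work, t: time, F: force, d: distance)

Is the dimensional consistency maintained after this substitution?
No

[W] = [L^2 M T^-2] and [F/d] = [M T^-2]. These differ, so the substitution replaces a quantity by one of different dimensions and the result P = F/(d·t) has LHS [L^2 M T^-3] vs RHS [M T^-3] — inconsistent.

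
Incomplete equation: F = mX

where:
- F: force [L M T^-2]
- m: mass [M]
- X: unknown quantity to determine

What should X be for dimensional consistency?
X = a (acceleration), dimensions [L T^-2]

F has dimensions [L M T^-2]; the rest of the RHS (m) has dimensions [M].
So X must have dimensions [L T^-2] — X = a (acceleration).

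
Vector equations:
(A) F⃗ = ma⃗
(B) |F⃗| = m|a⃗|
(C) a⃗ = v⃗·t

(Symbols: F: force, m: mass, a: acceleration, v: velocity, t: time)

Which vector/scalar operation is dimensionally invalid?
(C) a⃗ = v⃗·t

(A) F⃗ = ma⃗: LHS [L M T^-2], RHS [L M T^-2] ✓ — Force and acceleration are vectors, mass is a scalar
(B) |F⃗| = m|a⃗|: LHS [L M T^-2], RHS [L M T^-2] ✓ — magnitudes of vectors are scalars
(C) a⃗ = v⃗·t: LHS [L T^-2], RHS [L] ✗ — acceleration is velocity per time; should be v⃗/t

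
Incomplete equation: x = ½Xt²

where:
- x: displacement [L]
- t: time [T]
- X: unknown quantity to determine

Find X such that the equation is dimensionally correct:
X = a (acceleration), dimensions [L T^-2]

x has dimensions [L]; the rest of the RHS (½ t²) has dimensions [T^2].
So X must have dimensions [L T^-2] — X = a (acceleration).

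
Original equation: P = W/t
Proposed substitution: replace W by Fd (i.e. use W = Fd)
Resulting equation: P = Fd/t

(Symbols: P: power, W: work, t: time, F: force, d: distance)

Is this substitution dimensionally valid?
Yes

[W] = [L^2 M T^-2] and [Fd] = [L^2 M T^-2]. These match, so the substitution replaces a quantity by one of the same dimensions and the result P = Fd/t has LHS [L^2 M T^-3] vs RHS [L^2 M T^-3] — still consistent.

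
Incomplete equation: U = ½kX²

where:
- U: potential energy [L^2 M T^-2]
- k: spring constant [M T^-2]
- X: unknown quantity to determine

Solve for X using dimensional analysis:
X = x (displacement), dimensions [L]

U has dimensions [L^2 M T^-2]; the rest of the RHS (½k) has dimensions [M T^-2].
So X² must have dimensions [L^2], i.e. X has dimensions [L] — X = x (displacement).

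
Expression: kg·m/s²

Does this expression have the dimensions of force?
Yes

The expression kg·m/s² has dimensions [L M T^-2], which is exactly force [L M T^-2].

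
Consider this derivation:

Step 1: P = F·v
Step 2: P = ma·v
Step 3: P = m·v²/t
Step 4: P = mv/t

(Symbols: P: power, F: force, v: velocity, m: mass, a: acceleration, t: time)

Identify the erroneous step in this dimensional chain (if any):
Step 4

Step 1: P = F·v → LHS [L^2 M T^-3], RHS [L^2 M T^-3] ✓
Step 2: P = ma·v → LHS [L^2 M T^-3], RHS [L^2 M T^-3] ✓
Step 3: P = m·v²/t → LHS [L^2 M T^-3], RHS [L^2 M T^-3] ✓
Step 4: P = mv/t → LHS [L^2 M T^-3], RHS [L M T^-2] ✗

The first dimensional inconsistency appears in step 4: P = mv/t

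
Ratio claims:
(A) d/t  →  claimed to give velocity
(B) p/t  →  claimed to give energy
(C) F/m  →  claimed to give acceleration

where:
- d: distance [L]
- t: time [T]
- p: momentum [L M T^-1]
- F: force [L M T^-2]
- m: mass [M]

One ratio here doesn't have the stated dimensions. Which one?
(B) p/t does not give energy

(A) d/t: [L T^-1] = velocity [L T^-1] ✓
(B) p/t: [L M T^-2] ≠ energy [L^2 M T^-2] ✗
(C) F/m: [L T^-2] = acceleration [L T^-2] ✓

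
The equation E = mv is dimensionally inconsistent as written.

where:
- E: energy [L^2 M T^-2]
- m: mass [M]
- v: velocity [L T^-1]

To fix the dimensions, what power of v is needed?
The exponent of v should be 2: E = mv^2

The LHS E has dimensions [L^2 M T^-2]; v has dimensions [L T^-1].
As written, the RHS mv (exponent 1 on v) has dimensions [L M T^-1], which does not match.
With exponent 2, the RHS mv^2 has dimensions [L^2 M T^-2], matching the LHS.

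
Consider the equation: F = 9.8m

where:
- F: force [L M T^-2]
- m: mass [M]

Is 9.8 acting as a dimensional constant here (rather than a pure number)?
Yes

F has dimensions [L M T^-2], while m alone has dimensions [M]. For the equation to balance, the factor 9.8 must carry dimensions [L T^-2] — it is a dimensional constant (a numerical value of a physical quantity with its units suppressed), not a pure number.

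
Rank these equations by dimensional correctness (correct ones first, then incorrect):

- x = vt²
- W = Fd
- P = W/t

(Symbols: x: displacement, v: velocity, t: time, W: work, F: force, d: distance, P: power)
Dimensionally correct: W = Fd, P = W/t
Dimensionally incorrect: x = vt²
Ordered (correct first, then incorrect): W = Fd, P = W/t, x = vt²

- x = vt²: LHS [L], RHS [L T] → incorrect ✗
- W = Fd: LHS [L^2 M T^-2], RHS [L^2 M T^-2] → correct ✓
- P = W/t: LHS [L^2 M T^-3], RHS [L^2 M T^-3] → correct ✓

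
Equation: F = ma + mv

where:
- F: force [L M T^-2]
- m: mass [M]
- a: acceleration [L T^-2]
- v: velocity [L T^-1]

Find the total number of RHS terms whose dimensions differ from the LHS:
1

LHS F: [L M T^-2]
- ma: [L M T^-2] ✓
- mv: [L M T^-1] ✗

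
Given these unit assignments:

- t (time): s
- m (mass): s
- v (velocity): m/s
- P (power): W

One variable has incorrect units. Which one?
m

The variable m (mass) should have units kg, not s.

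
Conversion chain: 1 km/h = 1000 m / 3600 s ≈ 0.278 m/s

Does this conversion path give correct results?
The chain is correct (no errors).

Correct: 1 km = 1000 m, 1 h = 3600 s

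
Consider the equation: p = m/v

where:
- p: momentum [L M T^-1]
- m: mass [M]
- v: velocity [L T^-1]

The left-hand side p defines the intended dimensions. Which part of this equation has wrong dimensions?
The right-hand side term m/v

p has dimensions [L M T^-1], but m/v has dimensions [L^-1 M T], so the term m/v is dimensionally wrong for p.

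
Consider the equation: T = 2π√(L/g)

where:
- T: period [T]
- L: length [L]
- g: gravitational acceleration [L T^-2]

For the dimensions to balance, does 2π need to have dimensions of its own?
No

T has dimensions [T] and √(L/g) already has dimensions [T], so the equation balances without 2π contributing any dimensions. 2π is a pure (dimensionless) number; changing or removing it would not affect dimensional consistency.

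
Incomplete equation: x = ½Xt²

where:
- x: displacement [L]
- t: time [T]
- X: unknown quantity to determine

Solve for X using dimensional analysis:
X = a (acceleration), dimensions [L T^-2]

x has dimensions [L]; the rest of the RHS (½ t²) has dimensions [T^2].
So X must have dimensions [L T^-2] — X = a (acceleration).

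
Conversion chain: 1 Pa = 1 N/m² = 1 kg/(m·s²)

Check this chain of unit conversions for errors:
The chain is correct (no errors).

Correct: Pascal is Newton per square meter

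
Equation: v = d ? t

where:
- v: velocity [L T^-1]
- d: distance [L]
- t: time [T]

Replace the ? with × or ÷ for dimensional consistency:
division (÷): v = d ÷ t

v [L T^-1]; d [L]; t [T].
d × t → [L T] ✗
d ÷ t → [L T^-1] ✓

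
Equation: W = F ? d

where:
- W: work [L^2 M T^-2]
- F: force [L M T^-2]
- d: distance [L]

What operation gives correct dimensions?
multiplication (×): W = F × d

W [L^2 M T^-2]; F [L M T^-2]; d [L].
F × d → [L^2 M T^-2] ✓
F ÷ d → [M T^-2] ✗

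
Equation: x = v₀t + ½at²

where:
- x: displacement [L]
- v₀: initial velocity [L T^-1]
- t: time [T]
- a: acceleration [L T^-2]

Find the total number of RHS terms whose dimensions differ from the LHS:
0

LHS x: [L]
- v₀t: [L] ✓
- ½at²: [L] ✓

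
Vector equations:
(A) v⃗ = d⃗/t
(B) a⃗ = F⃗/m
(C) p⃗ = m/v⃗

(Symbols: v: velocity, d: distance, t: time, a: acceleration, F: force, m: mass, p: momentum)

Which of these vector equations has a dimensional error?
(C) p⃗ = m/v⃗

(A) v⃗ = d⃗/t: LHS [L T^-1], RHS [L T^-1] ✓ — displacement (vector) divided by time (scalar)
(B) a⃗ = F⃗/m: LHS [L T^-2], RHS [L T^-2] ✓ — force (vector) divided by mass (scalar)
(C) p⃗ = m/v⃗: LHS [L M T^-1], RHS [L^-1 M T] ✗ — momentum is mass times velocity; should be mv⃗ (and division by a vector is undefined)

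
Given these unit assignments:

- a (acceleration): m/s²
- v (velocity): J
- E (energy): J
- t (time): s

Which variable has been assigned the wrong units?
v

The variable v (velocity) should have units m/s, not J.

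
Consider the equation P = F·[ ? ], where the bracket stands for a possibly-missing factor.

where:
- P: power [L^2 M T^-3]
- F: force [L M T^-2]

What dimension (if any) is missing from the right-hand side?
[L T^-1] — velocity (e.g. v)

P has dimensions [L^2 M T^-3]; F has dimensions [L M T^-2].
The bracketed factor must supply [L^2 M T^-3] / [L M T^-2] = [L T^-1].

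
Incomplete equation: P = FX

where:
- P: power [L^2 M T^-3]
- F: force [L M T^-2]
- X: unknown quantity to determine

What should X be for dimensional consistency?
X = v (velocity), dimensions [L T^-1]

P has dimensions [L^2 M T^-3]; the rest of the RHS (F) has dimensions [L M T^-2].
So X must have dimensions [L T^-1] — X = v (velocity).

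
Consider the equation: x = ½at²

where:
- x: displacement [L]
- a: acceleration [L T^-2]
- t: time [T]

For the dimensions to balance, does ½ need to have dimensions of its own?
No

x has dimensions [L] and at² already has dimensions [L], so the equation balances without ½ contributing any dimensions. ½ is a pure (dimensionless) number; changing or removing it would not affect dimensional consistency.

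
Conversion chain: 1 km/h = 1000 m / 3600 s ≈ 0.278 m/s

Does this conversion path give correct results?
The chain is correct (no errors).

Correct: 1 km = 1000 m, 1 h = 3600 s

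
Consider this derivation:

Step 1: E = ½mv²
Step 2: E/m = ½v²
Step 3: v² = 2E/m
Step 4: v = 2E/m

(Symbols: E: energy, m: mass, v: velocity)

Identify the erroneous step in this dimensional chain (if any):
Step 4

Step 1: E = ½mv² → LHS [L^2 M T^-2], RHS [L^2 M T^-2] ✓
Step 2: E/m = ½v² → LHS [L^2 T^-2], RHS [L^2 T^-2] ✓
Step 3: v² = 2E/m → LHS [L^2 T^-2], RHS [L^2 T^-2] ✓
Step 4: v = 2E/m → LHS [L T^-1], RHS [L^2 T^-2] ✗

The first dimensional inconsistency appears in step 4: v = 2E/m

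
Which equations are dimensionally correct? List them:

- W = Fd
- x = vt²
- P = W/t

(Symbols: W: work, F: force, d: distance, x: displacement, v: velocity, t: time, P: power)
Dimensionally correct: W = Fd, P = W/t
Dimensionally incorrect: x = vt²
Ordered (correct first, then incorrect): W = Fd, P = W/t, x = vt²

- W = Fd: LHS [L^2 M T^-2], RHS [L^2 M T^-2] → correct ✓
- x = vt²: LHS [L], RHS [L T] → incorrect ✗
- P = W/t: LHS [L^2 M T^-3], RHS [L^2 M T^-3] → correct ✓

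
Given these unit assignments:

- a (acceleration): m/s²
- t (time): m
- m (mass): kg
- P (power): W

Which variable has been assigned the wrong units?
t

The variable t (time) should have units s, not m.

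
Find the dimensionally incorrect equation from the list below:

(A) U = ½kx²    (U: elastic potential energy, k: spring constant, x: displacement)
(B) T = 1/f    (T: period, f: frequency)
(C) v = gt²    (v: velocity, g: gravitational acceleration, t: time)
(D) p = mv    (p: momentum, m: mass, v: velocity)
(C) v = gt²

The equation (C) v = gt² is dimensionally incorrect.

LHS (v): [L T^-1]
RHS (gt²): [L] ✗

The dimensions do not match. The other three equations balance.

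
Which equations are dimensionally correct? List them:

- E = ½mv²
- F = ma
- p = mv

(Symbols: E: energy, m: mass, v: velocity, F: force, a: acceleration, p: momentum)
Dimensionally correct: E = ½mv², F = ma, p = mv
Dimensionally incorrect: none
Ordered (correct first, then incorrect): E = ½mv², F = ma, p = mv

- E = ½mv²: LHS [L^2 M T^-2], RHS [L^2 M T^-2] → correct ✓
- F = ma: LHS [L M T^-2], RHS [L M T^-2] → correct ✓
- p = mv: LHS [L M T^-1], RHS [L M T^-1] → correct ✓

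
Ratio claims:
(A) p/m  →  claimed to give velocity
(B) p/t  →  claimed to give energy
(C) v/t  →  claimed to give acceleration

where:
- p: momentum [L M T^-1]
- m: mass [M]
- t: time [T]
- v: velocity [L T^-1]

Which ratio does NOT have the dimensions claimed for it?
(B) p/t does not give energy

(A) p/m: [L T^-1] = velocity [L T^-1] ✓
(B) p/t: [L M T^-2] ≠ energy [L^2 M T^-2] ✗
(C) v/t: [L T^-2] = acceleration [L T^-2] ✓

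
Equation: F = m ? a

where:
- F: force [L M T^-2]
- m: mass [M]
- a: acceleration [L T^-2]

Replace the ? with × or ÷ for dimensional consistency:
multiplication (×): F = m × a

F [L M T^-2]; m [M]; a [L T^-2].
m × a → [L M T^-2] ✓
m ÷ a → [L^-1 M T^2] ✗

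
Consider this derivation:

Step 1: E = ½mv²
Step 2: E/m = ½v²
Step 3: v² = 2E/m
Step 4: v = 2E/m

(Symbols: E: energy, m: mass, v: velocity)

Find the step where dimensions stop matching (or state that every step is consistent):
Step 4

Step 1: E = ½mv² → LHS [L^2 M T^-2], RHS [L^2 M T^-2] ✓
Step 2: E/m = ½v² → LHS [L^2 T^-2], RHS [L^2 T^-2] ✓
Step 3: v² = 2E/m → LHS [L^2 T^-2], RHS [L^2 T^-2] ✓
Step 4: v = 2E/m → LHS [L T^-1], RHS [L^2 T^-2] ✗

The first dimensional inconsistency appears in step 4: v = 2E/m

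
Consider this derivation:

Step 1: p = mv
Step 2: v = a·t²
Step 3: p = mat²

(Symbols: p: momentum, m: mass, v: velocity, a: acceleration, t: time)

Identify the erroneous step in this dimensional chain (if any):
Step 2

Step 1: p = mv → LHS [L M T^-1], RHS [L M T^-1] ✓
Step 2: v = a·t² → LHS [L T^-1], RHS [L] ✗

The first dimensional inconsistency appears in step 2: v = a·t²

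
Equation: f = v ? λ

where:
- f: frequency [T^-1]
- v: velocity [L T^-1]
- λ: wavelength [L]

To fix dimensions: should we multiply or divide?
division (÷): f = v ÷ λ

f [T^-1]; v [L T^-1]; λ [L].
v × λ → [L^2 T^-1] ✗
v ÷ λ → [T^-1] ✓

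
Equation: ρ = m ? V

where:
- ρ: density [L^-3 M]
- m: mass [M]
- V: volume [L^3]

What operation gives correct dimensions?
division (÷): ρ = m ÷ V

ρ [L^-3 M]; m [M]; V [L^3].
m × V → [L^3 M] ✗
m ÷ V → [L^-3 M] ✓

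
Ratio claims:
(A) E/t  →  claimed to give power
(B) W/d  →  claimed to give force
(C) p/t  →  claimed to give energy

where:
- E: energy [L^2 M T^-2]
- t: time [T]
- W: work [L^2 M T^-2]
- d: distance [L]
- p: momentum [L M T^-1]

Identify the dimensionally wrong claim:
(C) p/t does not give energy

(A) E/t: [L^2 M T^-3] = power [L^2 M T^-3] ✓
(B) W/d: [L M T^-2] = force [L M T^-2] ✓
(C) p/t: [L M T^-2] ≠ energy [L^2 M T^-2] ✗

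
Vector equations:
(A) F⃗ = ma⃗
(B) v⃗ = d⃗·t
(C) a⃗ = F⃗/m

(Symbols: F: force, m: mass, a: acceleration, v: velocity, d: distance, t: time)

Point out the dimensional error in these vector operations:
(B) v⃗ = d⃗·t

(A) F⃗ = ma⃗: LHS [L M T^-2], RHS [L M T^-2] ✓ — Force and acceleration are vectors, mass is a scalar
(B) v⃗ = d⃗·t: LHS [L T^-1], RHS [L T] ✗ — velocity is displacement per time; should be d⃗/t
(C) a⃗ = F⃗/m: LHS [L T^-2], RHS [L T^-2] ✓ — force (vector) divided by mass (scalar)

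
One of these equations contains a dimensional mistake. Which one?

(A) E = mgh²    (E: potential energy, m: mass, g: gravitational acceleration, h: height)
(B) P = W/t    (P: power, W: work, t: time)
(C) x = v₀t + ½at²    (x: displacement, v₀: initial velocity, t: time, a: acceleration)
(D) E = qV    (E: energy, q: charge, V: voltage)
(A) E = mgh²

The equation (A) E = mgh² is dimensionally incorrect.

LHS (E): [L^2 M T^-2]
RHS (mgh²): [L^3 M T^-2] ✗

The dimensions do not match. The other three equations balance.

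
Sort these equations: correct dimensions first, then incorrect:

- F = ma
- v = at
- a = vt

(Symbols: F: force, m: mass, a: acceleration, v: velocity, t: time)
Dimensionally correct: F = ma, v = at
Dimensionally incorrect: a = vt
Ordered (correct first, then incorrect): F = ma, v = at, a = vt

- F = ma: LHS [L M T^-2], RHS [L M T^-2] → correct ✓
- v = at: LHS [L T^-1], RHS [L T^-1] → correct ✓
- a = vt: LHS [L T^-2], RHS [L] → incorrect ✗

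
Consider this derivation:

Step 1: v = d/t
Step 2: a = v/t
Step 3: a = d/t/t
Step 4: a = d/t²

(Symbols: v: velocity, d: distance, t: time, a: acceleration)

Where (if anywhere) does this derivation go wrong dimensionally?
No step introduces an error — all steps are dimensionally consistent.

Step 1: v = d/t → LHS [L T^-1], RHS [L T^-1] ✓
Step 2: a = v/t → LHS [L T^-2], RHS [L T^-2] ✓
Step 3: a = d/t/t → LHS [L T^-2], RHS [L T^-2] ✓
Step 4: a = d/t² → LHS [L T^-2], RHS [L T^-2] ✓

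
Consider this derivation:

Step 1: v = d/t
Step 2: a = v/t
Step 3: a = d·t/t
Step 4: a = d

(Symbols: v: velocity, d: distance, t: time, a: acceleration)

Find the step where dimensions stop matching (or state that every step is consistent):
Step 3

Step 1: v = d/t → LHS [L T^-1], RHS [L T^-1] ✓
Step 2: a = v/t → LHS [L T^-2], RHS [L T^-2] ✓
Step 3: a = d·t/t → LHS [L T^-2], RHS [L] ✗

The first dimensional inconsistency appears in step 3: a = d·t/t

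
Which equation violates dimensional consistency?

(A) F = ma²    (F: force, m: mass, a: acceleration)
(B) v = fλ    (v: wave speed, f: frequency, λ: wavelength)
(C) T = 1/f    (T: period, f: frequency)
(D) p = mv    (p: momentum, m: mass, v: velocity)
(A) F = ma²

The equation (A) F = ma² is dimensionally incorrect.

LHS (F): [L M T^-2]
RHS (ma²): [L^2 M T^-4] ✗

The dimensions do not match. The other three equations balance.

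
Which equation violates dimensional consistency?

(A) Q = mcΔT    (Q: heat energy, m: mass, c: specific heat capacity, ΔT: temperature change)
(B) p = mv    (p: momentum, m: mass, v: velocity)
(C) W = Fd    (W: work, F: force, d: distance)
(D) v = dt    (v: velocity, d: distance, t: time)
(D) v = dt

The equation (D) v = dt is dimensionally incorrect.

LHS (v): [L T^-1]
RHS (dt): [L T] ✗

The dimensions do not match. The other three equations balance.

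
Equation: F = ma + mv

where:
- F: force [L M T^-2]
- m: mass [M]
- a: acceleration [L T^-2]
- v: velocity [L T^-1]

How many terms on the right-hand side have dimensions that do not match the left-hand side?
1

LHS F: [L M T^-2]
- ma: [L M T^-2] ✓
- mv: [L M T^-1] ✗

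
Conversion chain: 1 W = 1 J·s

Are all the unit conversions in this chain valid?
The chain is incorrect (it contains an error).

Incorrect: Watt is J/s, not J·s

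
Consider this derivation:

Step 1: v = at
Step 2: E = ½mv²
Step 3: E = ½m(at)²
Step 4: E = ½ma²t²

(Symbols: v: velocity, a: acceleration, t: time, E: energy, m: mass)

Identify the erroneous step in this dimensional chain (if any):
No step introduces an error — all steps are dimensionally consistent.

Step 1: v = at → LHS [L T^-1], RHS [L T^-1] ✓
Step 2: E = ½mv² → LHS [L^2 M T^-2], RHS [L^2 M T^-2] ✓
Step 3: E = ½m(at)² → LHS [L^2 M T^-2], RHS [L^2 M T^-2] ✓
Step 4: E = ½ma²t² → LHS [L^2 M T^-2], RHS [L^2 M T^-2] ✓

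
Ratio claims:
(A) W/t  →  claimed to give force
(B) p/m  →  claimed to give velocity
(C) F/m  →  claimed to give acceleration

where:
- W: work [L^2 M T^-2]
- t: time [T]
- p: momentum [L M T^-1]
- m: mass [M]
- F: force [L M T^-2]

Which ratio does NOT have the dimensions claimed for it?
(A) W/t does not give force

(A) W/t: [L^2 M T^-3] ≠ force [L M T^-2] ✗
(B) p/m: [L T^-1] = velocity [L T^-1] ✓
(C) F/m: [L T^-2] = acceleration [L T^-2] ✓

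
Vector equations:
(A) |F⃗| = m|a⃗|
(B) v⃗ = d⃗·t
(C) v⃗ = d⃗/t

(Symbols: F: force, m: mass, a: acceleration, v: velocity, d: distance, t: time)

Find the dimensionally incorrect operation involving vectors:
(B) v⃗ = d⃗·t

(A) |F⃗| = m|a⃗|: LHS [L M T^-2], RHS [L M T^-2] ✓ — magnitudes of vectors are scalars
(B) v⃗ = d⃗·t: LHS [L T^-1], RHS [L T] ✗ — velocity is displacement per time; should be d⃗/t
(C) v⃗ = d⃗/t: LHS [L T^-1], RHS [L T^-1] ✓ — displacement (vector) divided by time (scalar)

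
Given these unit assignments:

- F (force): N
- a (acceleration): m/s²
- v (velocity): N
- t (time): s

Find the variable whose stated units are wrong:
v

The variable v (velocity) should have units m/s, not N.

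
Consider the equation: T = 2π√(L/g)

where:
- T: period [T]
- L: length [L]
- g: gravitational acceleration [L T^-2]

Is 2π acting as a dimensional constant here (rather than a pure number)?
No

T has dimensions [T] and √(L/g) already has dimensions [T], so the equation balances without 2π contributing any dimensions. 2π is a pure (dimensionless) number; changing or removing it would not affect dimensional consistency.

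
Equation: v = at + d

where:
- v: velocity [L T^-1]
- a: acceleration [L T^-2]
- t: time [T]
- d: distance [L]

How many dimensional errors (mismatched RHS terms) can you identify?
1

LHS v: [L T^-1]
- at: [L T^-1] ✓
- d: [L] ✗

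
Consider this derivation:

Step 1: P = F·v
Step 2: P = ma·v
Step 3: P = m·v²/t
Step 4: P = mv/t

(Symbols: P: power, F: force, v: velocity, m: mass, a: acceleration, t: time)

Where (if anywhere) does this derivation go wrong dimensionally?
Step 4

Step 1: P = F·v → LHS [L^2 M T^-3], RHS [L^2 M T^-3] ✓
Step 2: P = ma·v → LHS [L^2 M T^-3], RHS [L^2 M T^-3] ✓
Step 3: P = m·v²/t → LHS [L^2 M T^-3], RHS [L^2 M T^-3] ✓
Step 4: P = mv/t → LHS [L^2 M T^-3], RHS [L M T^-2] ✗

The first dimensional inconsistency appears in step 4: P = mv/t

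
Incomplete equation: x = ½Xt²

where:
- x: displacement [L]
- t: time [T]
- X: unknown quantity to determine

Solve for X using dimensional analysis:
X = a (acceleration), dimensions [L T^-2]

x has dimensions [L]; the rest of the RHS (½ t²) has dimensions [T^2].
So X must have dimensions [L T^-2] — X = a (acceleration).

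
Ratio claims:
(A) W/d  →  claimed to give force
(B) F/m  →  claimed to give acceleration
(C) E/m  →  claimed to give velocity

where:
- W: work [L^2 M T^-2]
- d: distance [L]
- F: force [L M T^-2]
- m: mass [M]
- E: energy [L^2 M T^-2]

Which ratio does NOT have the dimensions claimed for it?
(C) E/m does not give velocity

(A) W/d: [L M T^-2] = force [L M T^-2] ✓
(B) F/m: [L T^-2] = acceleration [L T^-2] ✓
(C) E/m: [L^2 T^-2] ≠ velocity [L T^-1] ✗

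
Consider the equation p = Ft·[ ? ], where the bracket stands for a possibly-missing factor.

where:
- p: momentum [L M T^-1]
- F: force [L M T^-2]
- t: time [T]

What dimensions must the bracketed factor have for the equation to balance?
Nothing is missing — the bracketed factor must be dimensionless.

p has dimensions [L M T^-1] and Ft already has dimensions [L M T^-1], so p = Ft is dimensionally complete.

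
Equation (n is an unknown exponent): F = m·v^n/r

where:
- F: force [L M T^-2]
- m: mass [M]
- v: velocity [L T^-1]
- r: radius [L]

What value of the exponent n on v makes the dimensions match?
n = 2

F has dimensions [L M T^-2]; v has dimensions [L T^-1].
The rest of the RHS has dimensions [L^-1 M], so v^n must supply [L^2 T^-2].
With n = 2: m·v^2/r has dimensions [L M T^-2], matching the LHS ✓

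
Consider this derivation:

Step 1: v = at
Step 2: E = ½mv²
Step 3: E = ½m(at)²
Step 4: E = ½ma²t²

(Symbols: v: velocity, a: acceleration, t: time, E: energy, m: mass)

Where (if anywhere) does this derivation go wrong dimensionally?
No step introduces an error — all steps are dimensionally consistent.

Step 1: v = at → LHS [L T^-1], RHS [L T^-1] ✓
Step 2: E = ½mv² → LHS [L^2 M T^-2], RHS [L^2 M T^-2] ✓
Step 3: E = ½m(at)² → LHS [L^2 M T^-2], RHS [L^2 M T^-2] ✓
Step 4: E = ½ma²t² → LHS [L^2 M T^-2], RHS [L^2 M T^-2] ✓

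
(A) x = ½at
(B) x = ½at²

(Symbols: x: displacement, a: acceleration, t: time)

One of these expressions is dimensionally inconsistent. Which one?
(A)

(A) x = ½at: LHS [L], RHS [L T^-1] ✗
(B) x = ½at²: LHS [L], RHS [L] ✓

Expression (A) x = ½at is dimensionally incorrect.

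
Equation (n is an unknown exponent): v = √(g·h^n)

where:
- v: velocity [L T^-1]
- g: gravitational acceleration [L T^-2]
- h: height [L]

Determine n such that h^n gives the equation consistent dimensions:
n = 1

v has dimensions [L T^-1]; h has dimensions [L].
With n = 1: √(g·h^1) has dimensions [L T^-1], matching the LHS ✓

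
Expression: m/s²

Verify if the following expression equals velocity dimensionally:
No

The expression m/s² has dimensions [L T^-2], but velocity has dimensions [L T^-1].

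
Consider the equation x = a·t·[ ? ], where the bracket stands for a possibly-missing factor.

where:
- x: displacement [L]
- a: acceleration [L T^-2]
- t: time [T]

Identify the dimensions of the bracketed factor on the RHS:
[T] — time (e.g. t)

x has dimensions [L]; a·t has dimensions [L T^-1].
The bracketed factor must supply [L] / [L T^-1] = [T].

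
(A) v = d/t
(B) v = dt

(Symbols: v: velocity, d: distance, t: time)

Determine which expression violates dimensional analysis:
(B)

(A) v = d/t: LHS [L T^-1], RHS [L T^-1] ✓
(B) v = dt: LHS [L T^-1], RHS [L T] ✗

Expression (B) v = dt is dimensionally incorrect.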